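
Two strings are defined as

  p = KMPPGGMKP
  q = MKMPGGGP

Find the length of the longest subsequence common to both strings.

Pick K [1,2]; then M [2,3]; then P [3,4]; then G [5,6]; then G [6,7]; then P [9,8]; all 6 characters appear in both, in order. The LCS DP gives dp[9][8] = 6, so this is optimal.

6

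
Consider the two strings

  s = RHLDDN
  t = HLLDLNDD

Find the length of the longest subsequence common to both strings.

Pick H (s #2, t #1), L (s #3, t #5), D (s #4, t #7), D (s #5, t #8); all 4 characters appear in both, in order. The LCS DP gives dp[6][8] = 4, so this is optimal.

4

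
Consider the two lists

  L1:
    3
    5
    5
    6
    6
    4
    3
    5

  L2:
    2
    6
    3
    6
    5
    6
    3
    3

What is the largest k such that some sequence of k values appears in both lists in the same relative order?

Match 3 (L1 #1, L2 #3); then 5 (L1 #3, L2 #5); then 6 (L1 #4, L2 #6); then 3 (L1 #7, L2 #8) — 4 values in the same relative order in both, and the DP table's final entry dp[8][8] is also 4, so no common subsequence is longer.

4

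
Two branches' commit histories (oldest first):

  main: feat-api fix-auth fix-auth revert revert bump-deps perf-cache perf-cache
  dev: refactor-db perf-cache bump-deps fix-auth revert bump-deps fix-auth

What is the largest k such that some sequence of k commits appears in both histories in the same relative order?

One common subsequence of length 3: fix-auth [3,4], then revert [5,5], then bump-deps [6,6]. dp[8][7] = 3 confirms this is the maximum.

3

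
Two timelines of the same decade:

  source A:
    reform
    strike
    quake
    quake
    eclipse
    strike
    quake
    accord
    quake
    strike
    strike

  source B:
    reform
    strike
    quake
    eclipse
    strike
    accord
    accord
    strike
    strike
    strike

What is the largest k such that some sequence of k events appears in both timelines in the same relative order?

Match reform [1,1], then strike [2,2], then quake [4,3], then eclipse [5,4], then strike [6,5], then accord [8,7], then strike [10,9], then strike [11,10] — 8 events in the same relative order in both, and the DP table's final entry dp[11][10] is also 8, so no common subsequence is longer.

8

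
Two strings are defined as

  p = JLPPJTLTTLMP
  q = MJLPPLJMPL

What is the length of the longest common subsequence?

7

Pick J [1,2]; then L [2,3]; then P [3,4]; then P [4,5]; then J [5,7]; then M [11,8]; then P [12,9]; all 7 characters appear in both, in order, and the DP table's final entry dp[12][10] is also 7, so no common subsequence is longer.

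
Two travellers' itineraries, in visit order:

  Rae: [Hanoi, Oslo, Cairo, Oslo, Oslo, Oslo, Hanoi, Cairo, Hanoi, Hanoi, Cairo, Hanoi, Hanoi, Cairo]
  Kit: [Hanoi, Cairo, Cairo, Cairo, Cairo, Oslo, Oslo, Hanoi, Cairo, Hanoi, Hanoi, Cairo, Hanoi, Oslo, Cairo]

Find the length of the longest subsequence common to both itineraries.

11

One common subsequence of length 11: Hanoi (Rae #1, Kit #1), Cairo (Rae #3, Kit #5), Oslo (Rae #5, Kit #6), Oslo (Rae #6, Kit #7), Hanoi (Rae #7, Kit #8), Cairo (Rae #8, Kit #9), Hanoi (Rae #9, Kit #10), Hanoi (Rae #10, Kit #11), Cairo (Rae #11, Kit #12), Hanoi (Rae #12, Kit #13), Cairo (Rae #14, Kit #15). Since dp[14][15] = 11, nothing longer is possible.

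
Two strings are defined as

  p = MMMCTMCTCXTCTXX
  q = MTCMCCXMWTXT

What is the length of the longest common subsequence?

8

One common subsequence of length 8: M (p #1, q #1); then C (p #4, q #3); then M (p #6, q #4); then C (p #7, q #5); then C (p #9, q #6); then X (p #10, q #7); then T (p #11, q #10); then T (p #13, q #12). The LCS DP gives dp[15][12] = 8, so this is optimal.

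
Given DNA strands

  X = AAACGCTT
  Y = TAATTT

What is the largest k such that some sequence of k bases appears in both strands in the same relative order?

One common subsequence of length 4: A at X[1]=Y[2]; then A at X[2]=Y[3]; then T at X[7]=Y[5]; then T at X[8]=Y[6]. Since dp[8][6] = 4, nothing longer is possible.

4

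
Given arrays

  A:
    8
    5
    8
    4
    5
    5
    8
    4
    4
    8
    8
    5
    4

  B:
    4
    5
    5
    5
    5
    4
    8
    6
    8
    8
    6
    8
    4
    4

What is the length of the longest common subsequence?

7

One common subsequence of length 7: 5 (A #2, B #3), then 5 (A #5, B #4), then 5 (A #6, B #5), then 8 (A #7, B #9), then 8 (A #10, B #10), then 8 (A #11, B #12), then 4 (A #13, B #14), and the DP table's final entry dp[13][14] is also 7, so no common subsequence is longer.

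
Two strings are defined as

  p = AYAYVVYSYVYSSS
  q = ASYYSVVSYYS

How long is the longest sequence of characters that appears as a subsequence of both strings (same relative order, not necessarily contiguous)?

One common subsequence of length 9: A at p[1]=q[1] → Y at p[2]=q[3] → Y at p[4]=q[4] → V at p[5]=q[6] → V at p[6]=q[7] → S at p[8]=q[8] → Y at p[9]=q[9] → Y at p[11]=q[10] → S at p[14]=q[11]. dp[14][11] = 9 confirms this is the maximum.

9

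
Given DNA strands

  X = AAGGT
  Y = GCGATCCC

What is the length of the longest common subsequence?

3

Let dp[i][j] be the LCS length of the first i bases of X and the first j bases of Y. dp[i][j] = dp[i-1][j-1]+1 when the i-th and j-th bases match, else max(dp[i-1][j], dp[i][j-1]).
    ·  G  C  G  A  T  C  C  C
 ·  0  0  0  0  0  0  0  0  0
 A  0  0  0  0  1  1  1  1  1
 A  0  0  0  0  1  1  1  1  1
 G  0  1  1  1  1  1  1  1  1
 G  0  1  1  2  2  2  2  2  2
 T  0  1  1  2  2  3  3  3  3
dp[5][8] = 3. One LCS (by backtracking along matches): GGT.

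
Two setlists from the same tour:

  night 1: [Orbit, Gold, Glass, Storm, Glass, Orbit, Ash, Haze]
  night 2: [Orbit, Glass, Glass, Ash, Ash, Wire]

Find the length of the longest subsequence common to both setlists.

Pick Orbit (night 1 #1, night 2 #1), then Glass (night 1 #3, night 2 #2), then Glass (night 1 #5, night 2 #3), then Ash (night 1 #7, night 2 #5); all 4 songs appear in both, in order. dp[8][6] = 4 confirms this is the maximum.

4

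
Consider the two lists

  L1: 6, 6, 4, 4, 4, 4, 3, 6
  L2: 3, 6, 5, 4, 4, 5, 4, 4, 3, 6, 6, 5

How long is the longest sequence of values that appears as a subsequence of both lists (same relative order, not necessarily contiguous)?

Let dp[i][j] be the LCS length of the first i values of L1 and the first j values of L2. dp[i][j] = dp[i-1][j-1]+1 when the i-th and j-th values match, else max(dp[i-1][j], dp[i][j-1]).
    ·  3  6  5  4  4  5  4  4  3  6  6  5
 ·  0  0  0  0  0  0  0  0  0  0  0  0  0
 6  0  0  1  1  1  1  1  1  1  1  1  1  1
 6  0  0  1  1  1  1  1  1  1  1  2  2  2
 4  0  0  1  1  2  2  2  2  2  2  2  2  2
 4  0  0  1  1  2  3  3  3  3  3  3  3  3
 4  0  0  1  1  2  3  3  4  4  4  4  4  4
 4  0  0  1  1  2  3  3  4  5  5  5  5  5
 3  0  1  1  1  2  3  3  4  5  6  6  6  6
 6  0  1  2  2  2  3  3  4  5  6  7  7  7
dp[8][12] = 7. One LCS (by backtracking along matches): 6, 4, 4, 4, 4, 3, 6.

7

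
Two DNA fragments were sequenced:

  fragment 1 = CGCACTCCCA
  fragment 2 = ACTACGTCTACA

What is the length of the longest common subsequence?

Taking C [1,2], A [4,4], C [5,5], T [6,7], C [7,8], C [9,11], A [10,12] gives a common subsequence of length 7. Since dp[10][12] = 7, nothing longer is possible.

7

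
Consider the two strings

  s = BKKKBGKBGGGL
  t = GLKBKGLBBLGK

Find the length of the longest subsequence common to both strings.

5

Let dp[i][j] be the LCS length of the first i characters of s and the first j characters of t. dp[i][j] = dp[i-1][j-1]+1 when the i-th and j-th characters match, else max(dp[i-1][j], dp[i][j-1]).
    ·  G  L  K  B  K  G  L  B  B  L  G  K
 ·  0  0  0  0  0  0  0  0  0  0  0  0  0
 B  0  0  0  0  1  1  1  1  1  1  1  1  1
 K  0  0  0  1  1  2  2  2  2  2  2  2  2
 K  0  0  0  1  1  2  2  2  2  2  2  2  3
 K  0  0  0  1  1  2  2  2  2  2  2  2  3
 B  0  0  0  1  2  2  2  2  3  3  3  3  3
 G  0  1  1  1  2  2  3  3  3  3  3  4  4
 K  0  1  1  2  2  3  3  3  3  3  3  4  5
 B  0  1  1  2  3  3  3  3  4  4  4  4  5
 G  0  1  1  2  3  3  4  4  4  4  4  5  5
 G  0  1  1  2  3  3  4  4  4  4  4  5  5
 G  0  1  1  2  3  3  4  4  4  4  4  5  5
 L  0  1  2  2  3  3  4  5  5  5  5  5  5
dp[12][12] = 5. One LCS (by backtracking along matches): BKBGK.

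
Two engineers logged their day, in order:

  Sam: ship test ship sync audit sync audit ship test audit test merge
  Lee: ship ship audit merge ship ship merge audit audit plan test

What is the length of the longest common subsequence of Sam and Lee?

6

One common subsequence of length 6: ship (Sam #1, Lee #1), then ship (Sam #3, Lee #2), then audit (Sam #5, Lee #3), then audit (Sam #7, Lee #8), then audit (Sam #10, Lee #9), then test (Sam #11, Lee #11). The LCS DP gives dp[12][11] = 6, so this is optimal.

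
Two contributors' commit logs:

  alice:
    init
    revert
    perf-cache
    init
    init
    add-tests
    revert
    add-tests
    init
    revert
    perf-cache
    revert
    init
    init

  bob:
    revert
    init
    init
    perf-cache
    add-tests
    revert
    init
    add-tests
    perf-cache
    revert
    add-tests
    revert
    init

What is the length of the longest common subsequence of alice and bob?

One common subsequence of length 9: revert (alice #2, bob #1) → init (alice #4, bob #2) → init (alice #5, bob #3) → add-tests (alice #6, bob #5) → revert (alice #7, bob #6) → add-tests (alice #8, bob #8) → revert (alice #10, bob #10) → revert (alice #12, bob #12) → init (alice #14, bob #13). dp[14][13] = 9 confirms this is the maximum.

9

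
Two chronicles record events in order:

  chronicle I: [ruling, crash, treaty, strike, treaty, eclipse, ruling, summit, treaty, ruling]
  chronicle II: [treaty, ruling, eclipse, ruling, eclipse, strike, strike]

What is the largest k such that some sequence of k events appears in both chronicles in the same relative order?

3

Match ruling (chronicle I #1, chronicle II #2); then eclipse (chronicle I #6, chronicle II #3); then ruling (chronicle I #7, chronicle II #4) — 3 events in the same relative order in both. The LCS DP gives dp[10][7] = 3, so this is optimal.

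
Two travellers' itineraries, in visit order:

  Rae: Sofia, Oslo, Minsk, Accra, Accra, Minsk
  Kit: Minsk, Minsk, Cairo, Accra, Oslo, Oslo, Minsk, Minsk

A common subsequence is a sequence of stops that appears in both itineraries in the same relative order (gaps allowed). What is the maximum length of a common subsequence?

3

Match Oslo [2,6] → Minsk [3,7] → Minsk [6,8] — 3 stops in the same relative order in both. The LCS DP gives dp[6][8] = 3, so this is optimal.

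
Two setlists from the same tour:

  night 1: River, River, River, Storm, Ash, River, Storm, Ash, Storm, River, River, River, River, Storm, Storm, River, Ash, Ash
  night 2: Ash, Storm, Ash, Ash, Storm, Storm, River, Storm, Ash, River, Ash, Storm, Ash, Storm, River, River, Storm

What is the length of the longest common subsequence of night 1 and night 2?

10

Match River [3,7]; then Storm [4,8]; then Ash [5,9]; then River [6,10]; then Storm [7,12]; then Ash [8,13]; then Storm [9,14]; then River [12,15]; then River [13,16]; then Storm [15,17] — 10 songs in the same relative order in both. Since dp[18][17] = 10, nothing longer is possible.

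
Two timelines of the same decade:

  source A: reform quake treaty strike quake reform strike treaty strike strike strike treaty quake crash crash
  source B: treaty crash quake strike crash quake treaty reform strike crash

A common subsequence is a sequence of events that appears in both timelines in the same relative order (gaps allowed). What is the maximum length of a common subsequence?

6

Pick quake [2,3]; then strike [4,4]; then quake [5,6]; then reform [6,8]; then strike [11,9]; then crash [15,10]; all 6 events appear in both, in order. dp[15][10] = 6 confirms this is the maximum.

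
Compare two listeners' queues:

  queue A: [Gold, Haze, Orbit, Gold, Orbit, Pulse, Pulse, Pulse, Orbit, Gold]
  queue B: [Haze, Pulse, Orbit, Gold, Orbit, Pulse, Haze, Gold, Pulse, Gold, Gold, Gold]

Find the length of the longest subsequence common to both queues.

Match Haze (queue A #2, queue B #1), Orbit (queue A #3, queue B #3), Gold (queue A #4, queue B #4), Orbit (queue A #5, queue B #5), Pulse (queue A #6, queue B #6), Pulse (queue A #7, queue B #9), Gold (queue A #10, queue B #12) — 7 songs in the same relative order in both. dp[10][12] = 7 confirms this is the maximum.

7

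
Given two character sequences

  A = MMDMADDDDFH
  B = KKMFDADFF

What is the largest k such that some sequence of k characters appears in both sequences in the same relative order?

5

Taking M [1,3] → D [3,5] → A [5,6] → D [6,7] → F [10,9] gives a common subsequence of length 5. The LCS DP gives dp[11][9] = 5, so this is optimal.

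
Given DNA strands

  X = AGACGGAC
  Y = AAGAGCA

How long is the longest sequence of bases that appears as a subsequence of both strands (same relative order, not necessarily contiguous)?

Let dp[i][j] be the LCS length of the first i bases of X and the first j bases of Y. dp[i][j] = dp[i-1][j-1]+1 when the i-th and j-th bases match, else max(dp[i-1][j], dp[i][j-1]).
    ·  A  A  G  A  G  C  A
 ·  0  0  0  0  0  0  0  0
 A  0  1  1  1  1  1  1  1
 G  0  1  1  2  2  2  2  2
 A  0  1  2  2  3  3  3  3
 C  0  1  2  2  3  3  4  4
 G  0  1  2  3  3  4  4  4
 G  0  1  2  3  3  4  4  4
 A  0  1  2  3  4  4  4  5
 C  0  1  2  3  4  4  5  5
dp[8][7] = 5. One LCS (by backtracking along matches): AGACA.

5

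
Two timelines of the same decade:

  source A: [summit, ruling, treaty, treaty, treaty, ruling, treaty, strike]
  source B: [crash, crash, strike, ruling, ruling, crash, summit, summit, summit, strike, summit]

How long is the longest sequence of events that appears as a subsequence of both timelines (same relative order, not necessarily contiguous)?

3

Taking ruling (source A #2, source B #4) → ruling (source A #6, source B #5) → strike (source A #8, source B #10) gives a common subsequence of length 3. The LCS DP gives dp[8][11] = 3, so this is optimal.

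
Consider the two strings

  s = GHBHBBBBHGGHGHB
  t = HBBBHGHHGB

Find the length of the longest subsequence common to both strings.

9

Let dp[i][j] be the LCS length of the first i characters of s and the first j characters of t. dp[i][j] = dp[i-1][j-1]+1 when the i-th and j-th characters match, else max(dp[i-1][j], dp[i][j-1]).
    ·  H  B  B  B  H  G  H  H  G  B
 ·  0  0  0  0  0  0  0  0  0  0  0
 G  0  0  0  0  0  0  1  1  1  1  1
 H  0  1  1  1  1  1  1  2  2  2  2
 B  0  1  2  2  2  2  2  2  2  2  3
 H  0  1  2  2  2  3  3  3  3  3  3
 B  0  1  2  3  3  3  3  3  3  3  4
 B  0  1  2  3  4  4  4  4  4  4  4
 B  0  1  2  3  4  4  4  4  4  4  5
 B  0  1  2  3  4  4  4  4  4  4  5
 H  0  1  2  3  4  5  5  5  5  5  5
 G  0  1  2  3  4  5  6  6  6  6  6
 G  0  1  2  3  4  5  6  6  6  7  7
 H  0  1  2  3  4  5  6  7  7  7  7
 G  0  1  2  3  4  5  6  7  7  8  8
 H  0  1  2  3  4  5  6  7  8  8  8
 B  0  1  2  3  4  5  6  7  8  8  9
dp[15][10] = 9. One LCS (by backtracking along matches): HBBBHGHGB.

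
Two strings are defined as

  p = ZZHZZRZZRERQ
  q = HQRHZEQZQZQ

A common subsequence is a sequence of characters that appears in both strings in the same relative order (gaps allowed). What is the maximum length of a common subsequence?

One common subsequence of length 5: H (p #3, q #4), Z (p #4, q #5), Z (p #5, q #8), Z (p #8, q #10), Q (p #12, q #11). Since dp[12][11] = 5, nothing longer is possible.

5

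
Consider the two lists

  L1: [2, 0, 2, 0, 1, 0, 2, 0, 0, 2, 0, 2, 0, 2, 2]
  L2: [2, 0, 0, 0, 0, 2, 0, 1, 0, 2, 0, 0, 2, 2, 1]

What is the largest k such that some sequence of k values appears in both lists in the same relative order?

12

Taking 2 [1,1], then 0 [2,3], then 0 [4,4], then 0 [6,5], then 2 [7,6], then 0 [8,7], then 0 [9,9], then 2 [10,10], then 0 [11,11], then 0 [13,12], then 2 [14,13], then 2 [15,14] gives a common subsequence of length 12. dp[15][15] = 12 confirms this is the maximum.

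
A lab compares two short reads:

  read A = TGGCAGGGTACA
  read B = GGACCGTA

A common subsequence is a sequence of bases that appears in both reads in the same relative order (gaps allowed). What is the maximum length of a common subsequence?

6

Let dp[i][j] be the LCS length of the first i bases of read A and the first j bases of read B. dp[i][j] = dp[i-1][j-1]+1 when the i-th and j-th bases match, else max(dp[i-1][j], dp[i][j-1]).
    ·  G  G  A  C  C  G  T  A
 ·  0  0  0  0  0  0  0  0  0
 T  0  0  0  0  0  0  0  1  1
 G  0  1  1  1  1  1  1  1  1
 G  0  1  2  2  2  2  2  2  2
 C  0  1  2  2  3  3  3  3  3
 A  0  1  2  3  3  3  3  3  4
 G  0  1  2  3  3  3  4  4  4
 G  0  1  2  3  3  3  4  4  4
 G  0  1  2  3  3  3  4  4  4
 T  0  1  2  3  3  3  4  5  5
 A  0  1  2  3  3  3  4  5  6
 C  0  1  2  3  4  4  4  5  6
 A  0  1  2  3  4  4  4  5  6
dp[12][8] = 6. One LCS (by backtracking along matches): GGCGTA.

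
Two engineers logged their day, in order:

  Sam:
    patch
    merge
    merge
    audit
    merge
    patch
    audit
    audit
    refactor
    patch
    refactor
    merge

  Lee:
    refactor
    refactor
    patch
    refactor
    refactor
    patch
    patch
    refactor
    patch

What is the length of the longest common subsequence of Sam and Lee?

4

Taking patch [1,6] → patch [6,7] → refactor [9,8] → patch [10,9] gives a common subsequence of length 4, and the DP table's final entry dp[12][9] is also 4, so no common subsequence is longer.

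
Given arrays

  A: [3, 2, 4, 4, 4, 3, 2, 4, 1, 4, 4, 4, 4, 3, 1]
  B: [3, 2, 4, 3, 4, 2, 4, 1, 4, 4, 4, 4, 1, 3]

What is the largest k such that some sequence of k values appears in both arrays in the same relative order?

12

One common subsequence of length 12: 3 (A #1, B #1); then 2 (A #2, B #2); then 4 (A #3, B #3); then 4 (A #5, B #5); then 2 (A #7, B #6); then 4 (A #8, B #7); then 1 (A #9, B #8); then 4 (A #10, B #9); then 4 (A #11, B #10); then 4 (A #12, B #11); then 4 (A #13, B #12); then 3 (A #14, B #14), and the DP table's final entry dp[15][14] is also 12, so no common subsequence is longer.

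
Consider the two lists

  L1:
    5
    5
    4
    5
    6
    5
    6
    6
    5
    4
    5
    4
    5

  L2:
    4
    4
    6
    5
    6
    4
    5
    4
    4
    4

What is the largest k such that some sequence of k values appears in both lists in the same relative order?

Taking 4 [3,2], then 6 [5,3], then 5 [6,4], then 6 [7,5], then 5 [9,7], then 4 [10,9], then 4 [12,10] gives a common subsequence of length 7. Since dp[13][10] = 7, nothing longer is possible.

7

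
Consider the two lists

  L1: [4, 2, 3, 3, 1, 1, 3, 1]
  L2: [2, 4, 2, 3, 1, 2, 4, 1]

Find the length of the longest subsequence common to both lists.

5

Let dp[i][j] be the LCS length of the first i values of L1 and the first j values of L2. dp[i][j] = dp[i-1][j-1]+1 when the i-th and j-th values match, else max(dp[i-1][j], dp[i][j-1]).
    ·  2  4  2  3  1  2  4  1
 ·  0  0  0  0  0  0  0  0  0
 4  0  0  1  1  1  1  1  1  1
 2  0  1  1  2  2  2  2  2  2
 3  0  1  1  2  3  3  3  3  3
 3  0  1  1  2  3  3  3  3  3
 1  0  1  1  2  3  4  4  4  4
 1  0  1  1  2  3  4  4  4  5
 3  0  1  1  2  3  4  4  4  5
 1  0  1  1  2  3  4  4  4  5
dp[8][8] = 5. One LCS (by backtracking along matches): 4, 2, 3, 1, 1.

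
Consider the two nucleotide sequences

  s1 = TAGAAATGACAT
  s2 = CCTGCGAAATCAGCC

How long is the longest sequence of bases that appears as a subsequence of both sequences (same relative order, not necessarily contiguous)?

8

Pick T (s1 #1, s2 #3) → G (s1 #3, s2 #6) → A (s1 #4, s2 #7) → A (s1 #5, s2 #8) → A (s1 #6, s2 #9) → T (s1 #7, s2 #10) → G (s1 #8, s2 #13) → C (s1 #10, s2 #15); all 8 bases appear in both, in order, and the DP table's final entry dp[12][15] is also 8, so no common subsequence is longer.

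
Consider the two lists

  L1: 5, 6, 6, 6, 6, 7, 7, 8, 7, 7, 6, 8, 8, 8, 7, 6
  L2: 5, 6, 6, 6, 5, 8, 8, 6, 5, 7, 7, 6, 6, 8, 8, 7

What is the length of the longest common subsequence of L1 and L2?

11

One common subsequence of length 11: 5 (L1 #1, L2 #1), then 6 (L1 #2, L2 #2), then 6 (L1 #3, L2 #3), then 6 (L1 #4, L2 #4), then 6 (L1 #5, L2 #8), then 7 (L1 #6, L2 #10), then 7 (L1 #7, L2 #11), then 6 (L1 #11, L2 #13), then 8 (L1 #13, L2 #14), then 8 (L1 #14, L2 #15), then 7 (L1 #15, L2 #16). dp[16][16] = 11 confirms this is the maximum.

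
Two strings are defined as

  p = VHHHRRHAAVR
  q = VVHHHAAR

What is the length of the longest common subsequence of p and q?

7

Let dp[i][j] be the LCS length of the first i characters of p and the first j characters of q. dp[i][j] = dp[i-1][j-1]+1 when the i-th and j-th characters match, else max(dp[i-1][j], dp[i][j-1]).
    ·  V  V  H  H  H  A  A  R
 ·  0  0  0  0  0  0  0  0  0
 V  0  1  1  1  1  1  1  1  1
 H  0  1  1  2  2  2  2  2  2
 H  0  1  1  2  3  3  3  3  3
 H  0  1  1  2  3  4  4  4  4
 R  0  1  1  2  3  4  4  4  5
 R  0  1  1  2  3  4  4  4  5
 H  0  1  1  2  3  4  4  4  5
 A  0  1  1  2  3  4  5  5  5
 A  0  1  1  2  3  4  5  6  6
 V  0  1  2  2  3  4  5  6  6
 R  0  1  2  2  3  4  5  6  7
dp[11][8] = 7. One LCS (by backtracking along matches): VHHHAAR.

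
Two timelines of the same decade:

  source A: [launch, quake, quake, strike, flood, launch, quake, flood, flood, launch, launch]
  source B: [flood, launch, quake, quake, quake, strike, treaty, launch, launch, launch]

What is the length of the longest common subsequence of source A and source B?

Taking launch [1,2], quake [2,4], quake [3,5], strike [4,6], launch [6,8], launch [10,9], launch [11,10] gives a common subsequence of length 7, and the DP table's final entry dp[11][10] is also 7, so no common subsequence is longer.

7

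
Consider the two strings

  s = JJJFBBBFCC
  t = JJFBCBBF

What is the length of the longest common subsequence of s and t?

7

Let dp[i][j] be the LCS length of the first i characters of s and the first j characters of t. dp[i][j] = dp[i-1][j-1]+1 when the i-th and j-th characters match, else max(dp[i-1][j], dp[i][j-1]).
    ·  J  J  F  B  C  B  B  F
 ·  0  0  0  0  0  0  0  0  0
 J  0  1  1  1  1  1  1  1  1
 J  0  1  2  2  2  2  2  2  2
 J  0  1  2  2  2  2  2  2  2
 F  0  1  2  3  3  3  3  3  3
 B  0  1  2  3  4  4  4  4  4
 B  0  1  2  3  4  4  5  5  5
 B  0  1  2  3  4  4  5  6  6
 F  0  1  2  3  4  4  5  6  7
 C  0  1  2  3  4  5  5  6  7
 C  0  1  2  3  4  5  5  6  7
dp[10][8] = 7. One LCS (by backtracking along matches): JJFBBBF.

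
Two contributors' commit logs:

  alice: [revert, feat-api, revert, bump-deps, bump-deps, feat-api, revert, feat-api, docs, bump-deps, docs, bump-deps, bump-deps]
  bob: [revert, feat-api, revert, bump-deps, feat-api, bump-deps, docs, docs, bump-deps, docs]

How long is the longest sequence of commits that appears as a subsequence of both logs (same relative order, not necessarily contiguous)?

One common subsequence of length 8: revert [1,1] → feat-api [2,2] → revert [3,3] → bump-deps [4,4] → bump-deps [5,6] → docs [9,8] → bump-deps [10,9] → docs [11,10]. Since dp[13][10] = 8, nothing longer is possible.

8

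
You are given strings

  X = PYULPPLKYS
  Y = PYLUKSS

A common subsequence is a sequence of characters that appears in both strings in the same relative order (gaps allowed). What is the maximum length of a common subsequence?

Pick P [1,1], then Y [2,2], then U [3,4], then K [8,5], then S [10,7]; all 5 characters appear in both, in order. The LCS DP gives dp[10][7] = 5, so this is optimal.

5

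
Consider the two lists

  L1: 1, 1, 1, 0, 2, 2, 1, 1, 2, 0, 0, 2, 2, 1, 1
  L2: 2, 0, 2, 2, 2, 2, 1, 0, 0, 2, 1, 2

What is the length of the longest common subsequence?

8

Match 0 [4,2] → 2 [5,5] → 2 [6,6] → 1 [8,7] → 0 [10,8] → 0 [11,9] → 2 [12,10] → 2 [13,12] — 8 values in the same relative order in both, and the DP table's final entry dp[15][12] is also 8, so no common subsequence is longer.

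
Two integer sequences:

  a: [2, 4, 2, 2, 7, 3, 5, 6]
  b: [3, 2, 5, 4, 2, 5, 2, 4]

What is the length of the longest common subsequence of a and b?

4

Pick 2 [1,2], then 4 [2,4], then 2 [3,5], then 2 [4,7]; all 4 values appear in both, in order. The LCS DP gives dp[8][8] = 4, so this is optimal.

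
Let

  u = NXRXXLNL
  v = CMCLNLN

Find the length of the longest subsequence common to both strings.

Match N [1,5], L [6,6], N [7,7] — 3 characters in the same relative order in both. The LCS DP gives dp[8][7] = 3, so this is optimal.

3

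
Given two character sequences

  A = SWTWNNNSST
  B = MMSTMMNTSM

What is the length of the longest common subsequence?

Let dp[i][j] be the LCS length of the first i characters of A and the first j characters of B. dp[i][j] = dp[i-1][j-1]+1 when the i-th and j-th characters match, else max(dp[i-1][j], dp[i][j-1]).
    ·  M  M  S  T  M  M  N  T  S  M
 ·  0  0  0  0  0  0  0  0  0  0  0
 S  0  0  0  1  1  1  1  1  1  1  1
 W  0  0  0  1  1  1  1  1  1  1  1
 T  0  0  0  1  2  2  2  2  2  2  2
 W  0  0  0  1  2  2  2  2  2  2  2
 N  0  0  0  1  2  2  2  3  3  3  3
 N  0  0  0  1  2  2  2  3  3  3  3
 N  0  0  0  1  2  2  2  3  3  3  3
 S  0  0  0  1  2  2  2  3  3  4  4
 S  0  0  0  1  2  2  2  3  3  4  4
 T  0  0  0  1  2  2  2  3  4  4  4
dp[10][10] = 4. One LCS (by backtracking along matches): STNS.

4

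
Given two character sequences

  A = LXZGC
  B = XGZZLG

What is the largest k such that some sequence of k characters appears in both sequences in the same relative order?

Let dp[i][j] be the LCS length of the first i characters of A and the first j characters of B. dp[i][j] = dp[i-1][j-1]+1 when the i-th and j-th characters match, else max(dp[i-1][j], dp[i][j-1]).
    ·  X  G  Z  Z  L  G
 ·  0  0  0  0  0  0  0
 L  0  0  0  0  0  1  1
 X  0  1  1  1  1  1  1
 Z  0  1  1  2  2  2  2
 G  0  1  2  2  2  2  3
 C  0  1  2  2  2  2  3
dp[5][6] = 3. One LCS (by backtracking along matches): XZG.

3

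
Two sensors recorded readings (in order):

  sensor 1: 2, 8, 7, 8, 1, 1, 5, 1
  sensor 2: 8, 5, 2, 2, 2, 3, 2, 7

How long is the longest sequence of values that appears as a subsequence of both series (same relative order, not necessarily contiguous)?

Let dp[i][j] be the LCS length of the first i values of sensor 1 and the first j values of sensor 2. dp[i][j] = dp[i-1][j-1]+1 when the i-th and j-th values match, else max(dp[i-1][j], dp[i][j-1]).
    ·  8  5  2  2  2  3  2  7
 ·  0  0  0  0  0  0  0  0  0
 2  0  0  0  1  1  1  1  1  1
 8  0  1  1  1  1  1  1  1  1
 7  0  1  1  1  1  1  1  1  2
 8  0  1  1  1  1  1  1  1  2
 1  0  1  1  1  1  1  1  1  2
 1  0  1  1  1  1  1  1  1  2
 5  0  1  2  2  2  2  2  2  2
 1  0  1  2  2  2  2  2  2  2
dp[8][8] = 2. One LCS (by backtracking along matches): 2, 7.

2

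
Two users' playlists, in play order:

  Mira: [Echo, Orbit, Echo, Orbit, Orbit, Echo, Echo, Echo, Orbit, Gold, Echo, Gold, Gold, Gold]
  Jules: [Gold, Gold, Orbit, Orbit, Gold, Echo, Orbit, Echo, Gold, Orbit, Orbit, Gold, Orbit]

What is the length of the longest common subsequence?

One common subsequence of length 7: Orbit (Mira #2, Jules #3), then Orbit (Mira #4, Jules #4), then Echo (Mira #8, Jules #6), then Orbit (Mira #9, Jules #7), then Echo (Mira #11, Jules #8), then Gold (Mira #12, Jules #9), then Gold (Mira #13, Jules #12). Since dp[14][13] = 7, nothing longer is possible.

7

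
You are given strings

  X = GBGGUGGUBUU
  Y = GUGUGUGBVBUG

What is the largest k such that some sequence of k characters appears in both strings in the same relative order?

Taking G (X #1, Y #1) → G (X #3, Y #3) → G (X #4, Y #5) → U (X #5, Y #6) → G (X #6, Y #7) → B (X #9, Y #10) → U (X #10, Y #11) gives a common subsequence of length 7. dp[11][12] = 7 confirms this is the maximum.

7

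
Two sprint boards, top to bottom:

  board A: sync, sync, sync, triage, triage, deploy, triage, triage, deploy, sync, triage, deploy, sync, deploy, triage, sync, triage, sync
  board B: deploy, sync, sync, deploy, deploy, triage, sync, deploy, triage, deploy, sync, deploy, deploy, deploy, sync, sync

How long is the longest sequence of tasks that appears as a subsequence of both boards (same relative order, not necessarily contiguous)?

11

Pick sync [1,2], sync [2,3], sync [3,7], deploy [6,8], triage [8,9], deploy [9,10], sync [10,11], deploy [12,13], deploy [14,14], sync [16,15], sync [18,16]; all 11 tasks appear in both, in order. dp[18][16] = 11 confirms this is the maximum.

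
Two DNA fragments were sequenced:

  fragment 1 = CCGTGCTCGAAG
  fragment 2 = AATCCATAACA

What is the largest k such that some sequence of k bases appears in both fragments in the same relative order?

One common subsequence of length 5: C [1,4]; then C [2,5]; then T [4,7]; then C [8,10]; then A [11,11]. The LCS DP gives dp[12][11] = 5, so this is optimal.

5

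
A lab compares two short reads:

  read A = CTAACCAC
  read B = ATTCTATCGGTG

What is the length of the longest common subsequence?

Taking C [1,4]; then T [2,5]; then A [3,6]; then C [5,8] gives a common subsequence of length 4. dp[8][12] = 4 confirms this is the maximum.

4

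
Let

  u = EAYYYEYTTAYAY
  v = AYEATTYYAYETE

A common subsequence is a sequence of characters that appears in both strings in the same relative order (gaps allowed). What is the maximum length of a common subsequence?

Match A at u[2]=v[1]; then Y at u[5]=v[2]; then E at u[6]=v[3]; then T at u[8]=v[5]; then T at u[9]=v[6]; then Y at u[11]=v[8]; then A at u[12]=v[9]; then Y at u[13]=v[10] — 8 characters in the same relative order in both, and the DP table's final entry dp[13][13] is also 8, so no common subsequence is longer.

8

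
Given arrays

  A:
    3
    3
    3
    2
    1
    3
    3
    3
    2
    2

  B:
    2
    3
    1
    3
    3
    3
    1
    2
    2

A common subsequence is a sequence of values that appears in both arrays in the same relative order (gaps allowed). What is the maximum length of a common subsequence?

7

One common subsequence of length 7: 3 (A #3, B #2); then 1 (A #5, B #3); then 3 (A #6, B #4); then 3 (A #7, B #5); then 3 (A #8, B #6); then 2 (A #9, B #8); then 2 (A #10, B #9). The LCS DP gives dp[10][9] = 7, so this is optimal.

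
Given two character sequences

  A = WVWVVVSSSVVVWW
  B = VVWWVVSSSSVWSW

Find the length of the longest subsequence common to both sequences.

10

Pick W at A[1]=B[3] → W at A[3]=B[4] → V at A[4]=B[5] → V at A[5]=B[6] → S at A[7]=B[8] → S at A[8]=B[9] → S at A[9]=B[10] → V at A[12]=B[11] → W at A[13]=B[12] → W at A[14]=B[14]; all 10 characters appear in both, in order. The LCS DP gives dp[14][14] = 10, so this is optimal.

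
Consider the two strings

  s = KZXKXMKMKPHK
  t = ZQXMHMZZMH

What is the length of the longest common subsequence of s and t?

5

Match Z [2,1], X [3,3], M [6,6], M [8,9], H [11,10] — 5 characters in the same relative order in both, and the DP table's final entry dp[12][10] is also 5, so no common subsequence is longer.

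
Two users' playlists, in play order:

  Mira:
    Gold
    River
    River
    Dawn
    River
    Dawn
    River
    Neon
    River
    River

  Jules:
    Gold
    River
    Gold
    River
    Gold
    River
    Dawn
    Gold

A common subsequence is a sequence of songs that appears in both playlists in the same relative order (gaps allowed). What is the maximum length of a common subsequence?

5

Pick Gold [1,1], River [2,2], River [3,4], River [5,6], Dawn [6,7]; all 5 songs appear in both, in order. dp[10][8] = 5 confirms this is the maximum.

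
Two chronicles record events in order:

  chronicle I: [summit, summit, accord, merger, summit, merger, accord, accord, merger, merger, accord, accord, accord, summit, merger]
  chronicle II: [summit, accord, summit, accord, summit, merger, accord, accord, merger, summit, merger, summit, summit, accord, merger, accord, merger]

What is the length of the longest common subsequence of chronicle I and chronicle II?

12

Taking summit at chronicle I[1]=chronicle II[1]; then summit at chronicle I[2]=chronicle II[3]; then accord at chronicle I[3]=chronicle II[4]; then summit at chronicle I[5]=chronicle II[5]; then merger at chronicle I[6]=chronicle II[6]; then accord at chronicle I[7]=chronicle II[7]; then accord at chronicle I[8]=chronicle II[8]; then merger at chronicle I[9]=chronicle II[9]; then merger at chronicle I[10]=chronicle II[11]; then accord at chronicle I[11]=chronicle II[14]; then accord at chronicle I[13]=chronicle II[16]; then merger at chronicle I[15]=chronicle II[17] gives a common subsequence of length 12. Since dp[15][17] = 12, nothing longer is possible.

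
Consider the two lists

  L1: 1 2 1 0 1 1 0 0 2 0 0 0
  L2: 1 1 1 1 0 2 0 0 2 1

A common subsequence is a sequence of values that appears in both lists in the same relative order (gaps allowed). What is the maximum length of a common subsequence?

8

Let dp[i][j] be the LCS length of the first i values of L1 and the first j values of L2. dp[i][j] = dp[i-1][j-1]+1 when the i-th and j-th values match, else max(dp[i-1][j], dp[i][j-1]).
    ·  1  1  1  1  0  2  0  0  2  1
 ·  0  0  0  0  0  0  0  0  0  0  0
 1  0  1  1  1  1  1  1  1  1  1  1
 2  0  1  1  1  1  1  2  2  2  2  2
 1  0  1  2  2  2  2  2  2  2  2  3
 0  0  1  2  2  2  3  3  3  3  3  3
 1  0  1  2  3  3  3  3  3  3  3  4
 1  0  1  2  3  4  4  4  4  4  4  4
 0  0  1  2  3  4  5  5  5  5  5  5
 0  0  1  2  3  4  5  5  6  6  6  6
 2  0  1  2  3  4  5  6  6  6  7  7
 0  0  1  2  3  4  5  6  7  7  7  7
 0  0  1  2  3  4  5  6  7  8  8  8
 0  0  1  2  3  4  5  6  7  8  8  8
dp[12][10] = 8. One LCS (by backtracking along matches): 1, 1, 1, 1, 0, 2, 0, 0.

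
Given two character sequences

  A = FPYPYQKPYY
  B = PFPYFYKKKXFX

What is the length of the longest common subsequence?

One common subsequence of length 5: F [1,2], then P [2,3], then Y [3,4], then Y [5,6], then K [7,9]. The LCS DP gives dp[10][12] = 5, so this is optimal.

5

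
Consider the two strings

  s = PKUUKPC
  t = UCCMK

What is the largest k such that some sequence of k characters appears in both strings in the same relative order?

Match U (s #3, t #1), then K (s #5, t #5) — 2 characters in the same relative order in both. dp[7][5] = 2 confirms this is the maximum.

2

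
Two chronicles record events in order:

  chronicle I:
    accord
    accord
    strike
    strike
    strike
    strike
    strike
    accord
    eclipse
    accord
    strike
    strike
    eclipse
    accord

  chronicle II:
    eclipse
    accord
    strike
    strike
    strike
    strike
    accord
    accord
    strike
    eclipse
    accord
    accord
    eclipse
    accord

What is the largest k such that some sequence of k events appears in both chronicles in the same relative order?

Match accord at chronicle I[2]=chronicle II[2], strike at chronicle I[3]=chronicle II[3], strike at chronicle I[4]=chronicle II[4], strike at chronicle I[5]=chronicle II[5], strike at chronicle I[6]=chronicle II[6], strike at chronicle I[7]=chronicle II[9], accord at chronicle I[8]=chronicle II[11], accord at chronicle I[10]=chronicle II[12], eclipse at chronicle I[13]=chronicle II[13], accord at chronicle I[14]=chronicle II[14] — 10 events in the same relative order in both, and the DP table's final entry dp[14][14] is also 10, so no common subsequence is longer.

10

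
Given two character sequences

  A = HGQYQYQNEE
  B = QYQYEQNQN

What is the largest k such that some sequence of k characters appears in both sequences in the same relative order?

Let dp[i][j] be the LCS length of the first i characters of A and the first j characters of B. dp[i][j] = dp[i-1][j-1]+1 when the i-th and j-th characters match, else max(dp[i-1][j], dp[i][j-1]).
    ·  Q  Y  Q  Y  E  Q  N  Q  N
 ·  0  0  0  0  0  0  0  0  0  0
 H  0  0  0  0  0  0  0  0  0  0
 G  0  0  0  0  0  0  0  0  0  0
 Q  0  1  1  1  1  1  1  1  1  1
 Y  0  1  2  2  2  2  2  2  2  2
 Q  0  1  2  3  3  3  3  3  3  3
 Y  0  1  2  3  4  4  4  4  4  4
 Q  0  1  2  3  4  4  5  5  5  5
 N  0  1  2  3  4  4  5  6  6  6
 E  0  1  2  3  4  5  5  6  6  6
 E  0  1  2  3  4  5  5  6  6  6
dp[10][9] = 6. One LCS (by backtracking along matches): QYQYQN.

6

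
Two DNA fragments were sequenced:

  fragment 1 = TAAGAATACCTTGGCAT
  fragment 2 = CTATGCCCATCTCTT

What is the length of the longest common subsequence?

Match T [1,2], A [2,3], G [4,5], A [6,9], T [7,10], C [9,11], C [10,13], T [12,14], T [17,15] — 9 bases in the same relative order in both. The LCS DP gives dp[17][15] = 9, so this is optimal.

9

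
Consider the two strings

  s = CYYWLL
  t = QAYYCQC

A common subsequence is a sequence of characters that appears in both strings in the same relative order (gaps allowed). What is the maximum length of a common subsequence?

2

Pick Y (s #2, t #3), Y (s #3, t #4); all 2 characters appear in both, in order. dp[6][7] = 2 confirms this is the maximum.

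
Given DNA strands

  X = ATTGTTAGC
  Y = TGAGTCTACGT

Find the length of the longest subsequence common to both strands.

One common subsequence of length 6: A (X #1, Y #3), G (X #4, Y #4), T (X #5, Y #5), T (X #6, Y #7), A (X #7, Y #8), G (X #8, Y #10). The LCS DP gives dp[9][11] = 6, so this is optimal.

6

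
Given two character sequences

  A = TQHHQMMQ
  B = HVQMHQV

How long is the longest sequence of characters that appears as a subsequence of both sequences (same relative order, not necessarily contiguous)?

4

Let dp[i][j] be the LCS length of the first i characters of A and the first j characters of B. dp[i][j] = dp[i-1][j-1]+1 when the i-th and j-th characters match, else max(dp[i-1][j], dp[i][j-1]).
    ·  H  V  Q  M  H  Q  V
 ·  0  0  0  0  0  0  0  0
 T  0  0  0  0  0  0  0  0
 Q  0  0  0  1  1  1  1  1
 H  0  1  1  1  1  2  2  2
 H  0  1  1  1  1  2  2  2
 Q  0  1  1  2  2  2  3  3
 M  0  1  1  2  3  3  3  3
 M  0  1  1  2  3  3  3  3
 Q  0  1  1  2  3  3  4  4
dp[8][7] = 4. One LCS (by backtracking along matches): HQMQ.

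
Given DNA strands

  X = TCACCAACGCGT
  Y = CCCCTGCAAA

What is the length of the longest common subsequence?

6

Taking C [2,1] → C [4,2] → C [5,3] → C [8,4] → G [9,6] → C [10,7] gives a common subsequence of length 6. dp[12][10] = 6 confirms this is the maximum.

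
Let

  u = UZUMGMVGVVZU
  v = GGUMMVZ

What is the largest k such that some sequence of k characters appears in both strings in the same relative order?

Let dp[i][j] be the LCS length of the first i characters of u and the first j characters of v. dp[i][j] = dp[i-1][j-1]+1 when the i-th and j-th characters match, else max(dp[i-1][j], dp[i][j-1]).
    ·  G  G  U  M  M  V  Z
 ·  0  0  0  0  0  0  0  0
 U  0  0  0  1  1  1  1  1
 Z  0  0  0  1  1  1  1  2
 U  0  0  0  1  1  1  1  2
 M  0  0  0  1  2  2  2  2
 G  0  1  1  1  2  2  2  2
 M  0  1  1  1  2  3  3  3
 V  0  1  1  1  2  3  4  4
 G  0  1  2  2  2  3  4  4
 V  0  1  2  2  2  3  4  4
 V  0  1  2  2  2  3  4  4
 Z  0  1  2  2  2  3  4  5
 U  0  1  2  3  3  3  4  5
dp[12][7] = 5. One LCS (by backtracking along matches): UMMVZ.

5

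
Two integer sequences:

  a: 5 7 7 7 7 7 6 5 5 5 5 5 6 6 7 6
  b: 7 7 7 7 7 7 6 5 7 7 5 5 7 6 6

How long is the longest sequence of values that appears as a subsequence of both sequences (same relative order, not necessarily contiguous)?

Match 7 [2,2]; then 7 [3,3]; then 7 [4,4]; then 7 [5,5]; then 7 [6,6]; then 6 [7,7]; then 5 [8,8]; then 5 [9,11]; then 5 [10,12]; then 6 [14,14]; then 6 [16,15] — 11 values in the same relative order in both, and the DP table's final entry dp[16][15] is also 11, so no common subsequence is longer.

11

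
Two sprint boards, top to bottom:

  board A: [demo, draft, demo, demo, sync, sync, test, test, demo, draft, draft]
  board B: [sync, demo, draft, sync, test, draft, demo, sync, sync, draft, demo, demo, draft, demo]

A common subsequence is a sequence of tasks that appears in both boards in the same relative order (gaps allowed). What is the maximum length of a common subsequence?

7

One common subsequence of length 7: demo at board A[1]=board B[2]; then draft at board A[2]=board B[6]; then demo at board A[4]=board B[7]; then sync at board A[5]=board B[8]; then sync at board A[6]=board B[9]; then demo at board A[9]=board B[12]; then draft at board A[10]=board B[13]. dp[11][14] = 7 confirms this is the maximum.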